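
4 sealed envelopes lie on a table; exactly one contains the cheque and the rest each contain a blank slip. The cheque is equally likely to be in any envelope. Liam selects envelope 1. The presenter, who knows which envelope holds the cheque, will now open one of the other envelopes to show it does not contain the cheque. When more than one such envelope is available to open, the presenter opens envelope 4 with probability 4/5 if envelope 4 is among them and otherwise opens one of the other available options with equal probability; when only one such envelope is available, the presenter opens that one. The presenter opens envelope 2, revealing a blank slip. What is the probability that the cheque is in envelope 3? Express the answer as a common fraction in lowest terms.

1/4

Condition on the true location of the cheque.
If it is in envelope 1 (prior 1/4): envelope 4 is available but not opened; envelope 2 gets probability (1 − 4/5)/2 = 1/10; weight (1/4)·(1/10) = 1/40.
If it is in envelope 2 (prior 1/4): the presenter opened envelope 2, so this case is ruled out; weight (1/4)·0 = 0.
If it is in envelope 3 (prior 1/4): envelope 4 is available but not opened, probability 1/5; weight (1/4)·(1/5) = 1/20.
If it is in envelope 4 (prior 1/4): envelope 4 holds the prize so is unavailable; the presenter chooses uniformly among the 2 others, probability 1/2; weight (1/4)·(1/2) = 1/8.
The weights sum to 1/5.
So P(the cheque in envelope 3 | the presenter opened envelope 2) = (1/20) / (1/5) = 1/4.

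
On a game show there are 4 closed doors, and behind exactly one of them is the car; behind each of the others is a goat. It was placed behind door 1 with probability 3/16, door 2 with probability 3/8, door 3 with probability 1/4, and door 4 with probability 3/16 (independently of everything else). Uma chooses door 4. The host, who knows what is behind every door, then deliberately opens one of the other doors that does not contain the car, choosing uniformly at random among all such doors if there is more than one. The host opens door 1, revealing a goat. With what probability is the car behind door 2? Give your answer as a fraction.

1/2

Consider each possible location of the car in turn.
If it is behind door 1 (prior 3/16): the host opened door 1, so this case is ruled out; weight (3/16)·0 = 0.
If it is behind door 2 (prior 3/8): the host has 2 equally likely choices, so probability 1/2; weight (3/8)·(1/2) = 3/16.
If it is behind door 3 (prior 1/4): the host has 2 equally likely choices, so probability 1/2; weight (1/4)·(1/2) = 1/8.
If it is behind door 4 (prior 3/16): the host has 3 equally likely choices, so probability 1/3; weight (3/16)·(1/3) = 1/16.
The weights sum to 3/8.
So P(the car behind door 2 | the host opened door 1) = (3/16) / (3/8) = 1/2.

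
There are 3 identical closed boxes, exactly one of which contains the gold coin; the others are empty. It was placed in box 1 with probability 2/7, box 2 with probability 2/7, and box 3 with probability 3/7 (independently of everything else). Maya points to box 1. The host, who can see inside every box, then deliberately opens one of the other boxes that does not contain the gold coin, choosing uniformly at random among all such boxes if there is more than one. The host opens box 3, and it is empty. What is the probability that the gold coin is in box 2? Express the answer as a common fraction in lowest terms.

Consider each possible location of the gold coin in turn.
If it is in box 1 (prior 2/7): the host has 2 equally likely choices, so probability 1/2; weight (2/7)·(1/2) = 1/7.
If it is in box 2 (prior 2/7): the host has no choice, probability 1; weight (2/7)·1 = 2/7.
If it is in box 3 (prior 3/7): the host opened box 3, so this case is ruled out; weight (3/7)·0 = 0.
The weights sum to 3/7.
So P(the gold coin in box 2 | the host opened box 3) = (2/7) / (3/7) = 2/3.

2/3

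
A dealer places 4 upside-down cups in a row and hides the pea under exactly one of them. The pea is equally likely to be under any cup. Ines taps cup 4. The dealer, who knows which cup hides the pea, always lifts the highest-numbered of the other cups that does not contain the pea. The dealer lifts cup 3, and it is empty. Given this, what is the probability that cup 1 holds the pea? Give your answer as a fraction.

1/3

Condition on the true location of the pea.
If it is under any of cups 1, 2, and 4 (prior 1/4 each): cup 3 is the highest-numbered option available, probability 1; weight (1/4)·1 = 1/4 each.
If it is under cup 3 (prior 1/4): the dealer opened cup 3, so this case is ruled out; weight (1/4)·0 = 0.
The weights sum to 3/4.
So P(the pea under cup 1 | the dealer opened cup 3) = (1/4) / (3/4) = 1/3.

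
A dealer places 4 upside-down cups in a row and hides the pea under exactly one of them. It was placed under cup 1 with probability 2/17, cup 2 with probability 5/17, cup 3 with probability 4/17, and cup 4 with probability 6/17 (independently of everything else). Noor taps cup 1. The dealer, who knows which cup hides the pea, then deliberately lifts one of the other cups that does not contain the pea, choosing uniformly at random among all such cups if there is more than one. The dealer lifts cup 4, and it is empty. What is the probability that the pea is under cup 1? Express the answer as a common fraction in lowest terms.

Apply Bayes' rule, conditioning on where the pea actually is.
If it is under cup 1 (prior 2/17): the dealer has 3 equally likely choices, so probability 1/3; weight (2/17)·(1/3) = 2/51.
If it is under cup 2 (prior 5/17): the dealer has 2 equally likely choices, so probability 1/2; weight (5/17)·(1/2) = 5/34.
If it is under cup 3 (prior 4/17): the dealer has 2 equally likely choices, so probability 1/2; weight (4/17)·(1/2) = 2/17.
If it is under cup 4 (prior 6/17): the dealer opened cup 4, so this case is ruled out; weight (6/17)·0 = 0.
The weights sum to 31/102.
So P(the pea under cup 1 | the dealer opened cup 4) = (2/51) / (31/102) = 4/31.

4/31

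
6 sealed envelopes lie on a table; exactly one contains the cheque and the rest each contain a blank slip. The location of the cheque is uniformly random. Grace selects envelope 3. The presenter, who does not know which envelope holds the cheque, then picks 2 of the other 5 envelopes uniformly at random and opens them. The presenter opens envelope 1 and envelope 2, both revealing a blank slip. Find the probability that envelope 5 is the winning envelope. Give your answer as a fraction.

Apply Bayes' rule, conditioning on where the cheque actually is.
If it is in either of envelopes 1 and 2 (prior 1/6 each): that envelope was opened and seen not to hold the prize — ruled out; weight (1/6)·0 = 0 each.
If it is in any of envelopes 3, 4, 5, and 6 (prior 1/6 each): the presenter picks exactly this set with probability 1/10 regardless, and none is the prize; weight (1/6)·(1/10) = 1/60 each.
The weights sum to 1/15.
So P(the cheque in envelope 5 | the presenter opened envelope 1 and envelope 2) = (1/60) / (1/15) = 1/4.

1/4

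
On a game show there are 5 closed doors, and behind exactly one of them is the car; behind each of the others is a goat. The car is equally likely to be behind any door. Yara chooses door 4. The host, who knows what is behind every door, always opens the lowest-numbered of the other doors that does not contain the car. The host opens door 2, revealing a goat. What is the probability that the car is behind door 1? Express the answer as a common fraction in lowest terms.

Condition on the true location of the car.
If it is behind door 1 (prior 1/5): door 2 is the lowest-numbered option available, probability 1; weight (1/5)·1 = 1/5.
If it is behind door 2 (prior 1/5): the host opened door 2, so this case is ruled out; weight (1/5)·0 = 0.
If it is behind any of doors 3, 4, and 5 (prior 1/5 each): the host would have opened door 1 instead, probability 0; weight (1/5)·0 = 0 each.
The weights sum to 1/5.
So P(the car behind door 1 | the host opened door 2) = (1/5) / (1/5) = 1.

1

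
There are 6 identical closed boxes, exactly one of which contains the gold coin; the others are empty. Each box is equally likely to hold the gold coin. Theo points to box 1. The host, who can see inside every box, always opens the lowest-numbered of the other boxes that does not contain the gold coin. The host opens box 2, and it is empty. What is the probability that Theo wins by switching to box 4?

1/5

Apply Bayes' rule, conditioning on where the gold coin actually is.
If it is in any of boxes 1, 3, 4, 5, and 6 (prior 1/6 each): box 2 is the lowest-numbered option available, probability 1; weight (1/6)·1 = 1/6 each.
If it is in box 2 (prior 1/6): the host opened box 2, so this case is ruled out; weight (1/6)·0 = 0.
The weights sum to 5/6.
So P(the gold coin in box 4 | the host opened box 2) = (1/6) / (5/6) = 1/5.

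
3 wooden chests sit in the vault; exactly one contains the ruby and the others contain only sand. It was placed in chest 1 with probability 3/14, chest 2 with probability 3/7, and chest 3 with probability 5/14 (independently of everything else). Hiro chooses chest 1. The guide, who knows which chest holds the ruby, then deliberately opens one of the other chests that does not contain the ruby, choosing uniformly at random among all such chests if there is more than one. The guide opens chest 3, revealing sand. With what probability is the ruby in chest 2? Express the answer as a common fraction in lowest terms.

Apply Bayes' rule, conditioning on where the ruby actually is.
If it is in chest 1 (prior 3/14): the guide has 2 equally likely choices, so probability 1/2; weight (3/14)·(1/2) = 3/28.
If it is in chest 2 (prior 3/7): the guide has no choice, probability 1; weight (3/7)·1 = 3/7.
If it is in chest 3 (prior 5/14): the guide opened chest 3, so this case is ruled out; weight (5/14)·0 = 0.
The weights sum to 15/28.
So P(the ruby in chest 2 | the guide opened chest 3) = (3/7) / (15/28) = 4/5.

4/5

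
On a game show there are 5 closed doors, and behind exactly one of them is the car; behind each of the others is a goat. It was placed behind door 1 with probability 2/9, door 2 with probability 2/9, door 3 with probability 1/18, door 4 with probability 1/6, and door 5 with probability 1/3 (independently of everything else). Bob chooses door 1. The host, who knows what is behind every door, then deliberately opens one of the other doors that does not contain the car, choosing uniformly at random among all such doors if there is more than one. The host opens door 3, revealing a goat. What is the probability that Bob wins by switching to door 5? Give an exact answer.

3/8

Consider each possible location of the car in turn.
If it is behind door 1 (prior 2/9): the host has 4 equally likely choices, so probability 1/4; weight (2/9)·(1/4) = 1/18.
If it is behind door 2 (prior 2/9): the host has 3 equally likely choices, so probability 1/3; weight (2/9)·(1/3) = 2/27.
If it is behind door 3 (prior 1/18): the host opened door 3, so this case is ruled out; weight (1/18)·0 = 0.
If it is behind door 4 (prior 1/6): the host has 3 equally likely choices, so probability 1/3; weight (1/6)·(1/3) = 1/18.
If it is behind door 5 (prior 1/3): the host has 3 equally likely choices, so probability 1/3; weight (1/3)·(1/3) = 1/9.
The weights sum to 8/27.
So P(the car behind door 5 | the host opened door 3) = (1/9) / (8/27) = 3/8.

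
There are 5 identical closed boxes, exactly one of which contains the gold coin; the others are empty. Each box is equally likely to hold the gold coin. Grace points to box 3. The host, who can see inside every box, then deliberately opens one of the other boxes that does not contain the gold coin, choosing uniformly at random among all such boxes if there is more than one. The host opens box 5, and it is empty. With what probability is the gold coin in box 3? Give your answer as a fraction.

1/5

Consider each possible location of the gold coin in turn.
If it is in any of boxes 1, 2, and 4 (prior 1/5 each): the host has 3 equally likely choices, so probability 1/3; weight (1/5)·(1/3) = 1/15 each.
If it is in box 3 (prior 1/5): the host has 4 equally likely choices, so probability 1/4; weight (1/5)·(1/4) = 1/20.
If it is in box 5 (prior 1/5): the host opened box 5, so this case is ruled out; weight (1/5)·0 = 0.
The weights sum to 1/4.
So P(the gold coin in box 3 | the host opened box 5) = (1/20) / (1/4) = 1/5.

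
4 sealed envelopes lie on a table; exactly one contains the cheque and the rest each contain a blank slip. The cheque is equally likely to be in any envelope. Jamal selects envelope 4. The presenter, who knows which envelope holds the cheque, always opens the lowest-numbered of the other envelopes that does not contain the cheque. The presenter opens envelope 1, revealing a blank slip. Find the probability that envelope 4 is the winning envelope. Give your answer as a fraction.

Condition on the true location of the cheque.
If it is in envelope 1 (prior 1/4): the presenter opened envelope 1, so this case is ruled out; weight (1/4)·0 = 0.
If it is in any of envelopes 2, 3, and 4 (prior 1/4 each): envelope 1 is the lowest-numbered option available, probability 1; weight (1/4)·1 = 1/4 each.
The weights sum to 3/4.
So P(the cheque in envelope 4 | the presenter opened envelope 1) = (1/4) / (3/4) = 1/3.

1/3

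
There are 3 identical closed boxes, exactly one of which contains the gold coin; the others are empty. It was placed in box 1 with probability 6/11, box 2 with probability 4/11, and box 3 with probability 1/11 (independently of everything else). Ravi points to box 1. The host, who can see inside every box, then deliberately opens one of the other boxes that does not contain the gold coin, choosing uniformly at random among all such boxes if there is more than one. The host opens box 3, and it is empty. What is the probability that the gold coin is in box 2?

Condition on the true location of the gold coin.
If it is in box 1 (prior 6/11): the host has 2 equally likely choices, so probability 1/2; weight (6/11)·(1/2) = 3/11.
If it is in box 2 (prior 4/11): the host has no choice, probability 1; weight (4/11)·1 = 4/11.
If it is in box 3 (prior 1/11): the host opened box 3, so this case is ruled out; weight (1/11)·0 = 0.
The weights sum to 7/11.
So P(the gold coin in box 2 | the host opened box 3) = (4/11) / (7/11) = 4/7.

4/7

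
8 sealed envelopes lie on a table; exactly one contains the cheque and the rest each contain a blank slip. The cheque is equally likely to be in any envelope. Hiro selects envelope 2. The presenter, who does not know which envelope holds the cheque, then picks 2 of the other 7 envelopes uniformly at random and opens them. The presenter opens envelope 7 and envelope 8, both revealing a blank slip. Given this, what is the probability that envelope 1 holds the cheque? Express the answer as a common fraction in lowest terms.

Apply Bayes' rule, conditioning on where the cheque actually is.
If it is in any of envelopes 1, 2, 3, 4, 5, and 6 (prior 1/8 each): the presenter picks exactly this set with probability 1/21 regardless, and none is the prize; weight (1/8)·(1/21) = 1/168 each.
If it is in either of envelopes 7 and 8 (prior 1/8 each): that envelope was opened and seen not to hold the prize — ruled out; weight (1/8)·0 = 0 each.
The weights sum to 1/28.
So P(the cheque in envelope 1 | the presenter opened envelope 7 and envelope 8) = (1/168) / (1/28) = 1/6.

1/6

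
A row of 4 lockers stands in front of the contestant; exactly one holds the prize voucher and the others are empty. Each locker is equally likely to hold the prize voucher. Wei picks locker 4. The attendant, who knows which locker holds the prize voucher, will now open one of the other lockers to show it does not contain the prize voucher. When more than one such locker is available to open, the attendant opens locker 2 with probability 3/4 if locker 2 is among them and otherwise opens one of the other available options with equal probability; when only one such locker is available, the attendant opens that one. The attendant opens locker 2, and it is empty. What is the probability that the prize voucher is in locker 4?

Apply Bayes' rule, conditioning on where the prize voucher actually is.
If it is in any of lockers 1, 3, and 4 (prior 1/4 each): locker 2 is available, opened with probability 3/4; weight (1/4)·(3/4) = 3/16 each.
If it is in locker 2 (prior 1/4): the attendant opened locker 2, so this case is ruled out; weight (1/4)·0 = 0.
The weights sum to 9/16.
So P(the prize voucher in locker 4 | the attendant opened locker 2) = (3/16) / (9/16) = 1/3.

1/3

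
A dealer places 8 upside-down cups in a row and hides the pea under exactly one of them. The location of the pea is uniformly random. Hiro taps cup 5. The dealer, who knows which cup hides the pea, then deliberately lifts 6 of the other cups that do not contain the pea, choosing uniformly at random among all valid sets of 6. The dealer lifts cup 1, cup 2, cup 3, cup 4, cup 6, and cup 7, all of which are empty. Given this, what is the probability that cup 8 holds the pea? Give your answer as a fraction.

Apply Bayes' rule, conditioning on where the pea actually is.
If it is under any of cups 1, 2, 3, 4, 6, and 7 (prior 1/8 each): that cup was opened and seen not to hold the prize — ruled out; weight (1/8)·0 = 0 each.
If it is under cup 5 (prior 1/8): the dealer has 7 equally likely choices, so probability 1/7; weight (1/8)·(1/7) = 1/56.
If it is under cup 8 (prior 1/8): the dealer has no choice, probability 1; weight (1/8)·1 = 1/8.
The weights sum to 1/7.
So P(the pea under cup 8 | the dealer opened cup 1, cup 2, cup 3, cup 4, cup 6, and cup 7) = (1/8) / (1/7) = 7/8.

7/8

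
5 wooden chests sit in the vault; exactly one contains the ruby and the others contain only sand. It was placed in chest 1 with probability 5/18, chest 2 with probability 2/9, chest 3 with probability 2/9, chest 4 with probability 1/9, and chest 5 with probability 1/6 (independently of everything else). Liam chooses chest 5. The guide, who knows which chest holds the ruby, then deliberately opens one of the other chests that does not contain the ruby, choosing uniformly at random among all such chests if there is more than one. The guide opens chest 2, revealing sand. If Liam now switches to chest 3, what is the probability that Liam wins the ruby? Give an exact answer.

16/53

Consider each possible location of the ruby in turn.
If it is in chest 1 (prior 5/18): the guide has 3 equally likely choices, so probability 1/3; weight (5/18)·(1/3) = 5/54.
If it is in chest 2 (prior 2/9): the guide opened chest 2, so this case is ruled out; weight (2/9)·0 = 0.
If it is in chest 3 (prior 2/9): the guide has 3 equally likely choices, so probability 1/3; weight (2/9)·(1/3) = 2/27.
If it is in chest 4 (prior 1/9): the guide has 3 equally likely choices, so probability 1/3; weight (1/9)·(1/3) = 1/27.
If it is in chest 5 (prior 1/6): the guide has 4 equally likely choices, so probability 1/4; weight (1/6)·(1/4) = 1/24.
The weights sum to 53/216.
So P(the ruby in chest 3 | the guide opened chest 2) = (2/27) / (53/216) = 16/53.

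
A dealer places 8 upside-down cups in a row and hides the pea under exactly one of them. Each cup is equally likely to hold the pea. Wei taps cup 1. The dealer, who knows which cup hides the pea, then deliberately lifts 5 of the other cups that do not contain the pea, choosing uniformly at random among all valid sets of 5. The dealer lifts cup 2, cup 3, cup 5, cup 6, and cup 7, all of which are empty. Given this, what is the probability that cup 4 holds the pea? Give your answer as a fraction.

Consider each possible location of the pea in turn.
If it is under cup 1 (prior 1/8): the dealer has 21 equally likely choices, so probability 1/21; weight (1/8)·(1/21) = 1/168.
If it is under any of cups 2, 3, 5, 6, and 7 (prior 1/8 each): that cup was opened and seen not to hold the prize — ruled out; weight (1/8)·0 = 0 each.
If it is under either of cups 4 and 8 (prior 1/8 each): the dealer has 6 equally likely choices, so probability 1/6; weight (1/8)·(1/6) = 1/48 each.
The weights sum to 1/21.
So P(the pea under cup 4 | the dealer opened cup 2, cup 3, cup 5, cup 6, and cup 7) = (1/48) / (1/21) = 7/16.

7/16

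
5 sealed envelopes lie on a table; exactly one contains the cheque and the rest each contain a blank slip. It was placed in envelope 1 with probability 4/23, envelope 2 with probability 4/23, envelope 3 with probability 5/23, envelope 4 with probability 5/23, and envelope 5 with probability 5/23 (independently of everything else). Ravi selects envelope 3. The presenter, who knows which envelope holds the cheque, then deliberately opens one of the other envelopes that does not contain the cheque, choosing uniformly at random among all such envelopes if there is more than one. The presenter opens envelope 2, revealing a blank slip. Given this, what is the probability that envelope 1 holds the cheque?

Apply Bayes' rule, conditioning on where the cheque actually is.
If it is in envelope 1 (prior 4/23): the presenter has 3 equally likely choices, so probability 1/3; weight (4/23)·(1/3) = 4/69.
If it is in envelope 2 (prior 4/23): the presenter opened envelope 2, so this case is ruled out; weight (4/23)·0 = 0.
If it is in envelope 3 (prior 5/23): the presenter has 4 equally likely choices, so probability 1/4; weight (5/23)·(1/4) = 5/92.
If it is in either of envelopes 4 and 5 (prior 5/23 each): the presenter has 3 equally likely choices, so probability 1/3; weight (5/23)·(1/3) = 5/69 each.
The weights sum to 71/276.
So P(the cheque in envelope 1 | the presenter opened envelope 2) = (4/69) / (71/276) = 16/71.

16/71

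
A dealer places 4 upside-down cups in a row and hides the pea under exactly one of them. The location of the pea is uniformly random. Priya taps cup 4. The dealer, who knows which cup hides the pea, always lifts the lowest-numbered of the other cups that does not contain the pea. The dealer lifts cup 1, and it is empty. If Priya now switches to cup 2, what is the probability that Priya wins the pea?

1/3

Condition on the true location of the pea.
If it is under cup 1 (prior 1/4): the dealer opened cup 1, so this case is ruled out; weight (1/4)·0 = 0.
If it is under any of cups 2, 3, and 4 (prior 1/4 each): cup 1 is the lowest-numbered option available, probability 1; weight (1/4)·1 = 1/4 each.
The weights sum to 3/4.
So P(the pea under cup 2 | the dealer opened cup 1) = (1/4) / (3/4) = 1/3.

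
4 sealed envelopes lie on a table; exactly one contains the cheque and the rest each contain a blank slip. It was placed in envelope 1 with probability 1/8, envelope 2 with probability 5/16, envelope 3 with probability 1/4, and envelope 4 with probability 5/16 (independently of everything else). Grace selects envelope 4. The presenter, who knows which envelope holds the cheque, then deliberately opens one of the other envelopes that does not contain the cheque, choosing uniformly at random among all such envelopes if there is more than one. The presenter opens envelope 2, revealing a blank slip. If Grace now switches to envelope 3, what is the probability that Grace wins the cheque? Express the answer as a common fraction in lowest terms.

Condition on the true location of the cheque.
If it is in envelope 1 (prior 1/8): the presenter has 2 equally likely choices, so probability 1/2; weight (1/8)·(1/2) = 1/16.
If it is in envelope 2 (prior 5/16): the presenter opened envelope 2, so this case is ruled out; weight (5/16)·0 = 0.
If it is in envelope 3 (prior 1/4): the presenter has 2 equally likely choices, so probability 1/2; weight (1/4)·(1/2) = 1/8.
If it is in envelope 4 (prior 5/16): the presenter has 3 equally likely choices, so probability 1/3; weight (5/16)·(1/3) = 5/48.
The weights sum to 7/24.
So P(the cheque in envelope 3 | the presenter opened envelope 2) = (1/8) / (7/24) = 3/7.

3/7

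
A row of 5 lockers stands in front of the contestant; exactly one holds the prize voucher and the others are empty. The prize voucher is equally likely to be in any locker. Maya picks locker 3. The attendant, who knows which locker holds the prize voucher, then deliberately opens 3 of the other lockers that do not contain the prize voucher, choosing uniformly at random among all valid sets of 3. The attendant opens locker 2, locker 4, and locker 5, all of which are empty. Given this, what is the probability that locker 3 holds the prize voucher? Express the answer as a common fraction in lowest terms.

Apply Bayes' rule, conditioning on where the prize voucher actually is.
If it is in locker 1 (prior 1/5): the attendant has no choice, probability 1; weight (1/5)·1 = 1/5.
If it is in any of lockers 2, 4, and 5 (prior 1/5 each): that locker was opened and seen not to hold the prize — ruled out; weight (1/5)·0 = 0 each.
If it is in locker 3 (prior 1/5): the attendant has 4 equally likely choices, so probability 1/4; weight (1/5)·(1/4) = 1/20.
The weights sum to 1/4.
So P(the prize voucher in locker 3 | the attendant opened locker 2, locker 4, and locker 5) = (1/20) / (1/4) = 1/5.

1/5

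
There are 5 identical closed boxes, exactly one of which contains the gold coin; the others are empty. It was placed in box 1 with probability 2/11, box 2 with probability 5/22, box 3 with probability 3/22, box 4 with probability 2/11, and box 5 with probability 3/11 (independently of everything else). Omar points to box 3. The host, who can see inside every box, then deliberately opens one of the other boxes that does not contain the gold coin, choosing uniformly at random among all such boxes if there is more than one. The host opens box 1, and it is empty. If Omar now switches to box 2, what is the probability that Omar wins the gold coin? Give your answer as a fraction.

20/69

Apply Bayes' rule, conditioning on where the gold coin actually is.
If it is in box 1 (prior 2/11): the host opened box 1, so this case is ruled out; weight (2/11)·0 = 0.
If it is in box 2 (prior 5/22): the host has 3 equally likely choices, so probability 1/3; weight (5/22)·(1/3) = 5/66.
If it is in box 3 (prior 3/22): the host has 4 equally likely choices, so probability 1/4; weight (3/22)·(1/4) = 3/88.
If it is in box 4 (prior 2/11): the host has 3 equally likely choices, so probability 1/3; weight (2/11)·(1/3) = 2/33.
If it is in box 5 (prior 3/11): the host has 3 equally likely choices, so probability 1/3; weight (3/11)·(1/3) = 1/11.
The weights sum to 23/88.
So P(the gold coin in box 2 | the host opened box 1) = (5/66) / (23/88) = 20/69.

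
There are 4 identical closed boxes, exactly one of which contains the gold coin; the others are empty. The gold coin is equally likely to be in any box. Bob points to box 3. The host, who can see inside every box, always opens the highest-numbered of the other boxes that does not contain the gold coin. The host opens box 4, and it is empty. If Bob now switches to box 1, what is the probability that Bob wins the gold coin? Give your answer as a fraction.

Consider each possible location of the gold coin in turn.
If it is in any of boxes 1, 2, and 3 (prior 1/4 each): box 4 is the highest-numbered option available, probability 1; weight (1/4)·1 = 1/4 each.
If it is in box 4 (prior 1/4): the host opened box 4, so this case is ruled out; weight (1/4)·0 = 0.
The weights sum to 3/4.
So P(the gold coin in box 1 | the host opened box 4) = (1/4) / (3/4) = 1/3.

1/3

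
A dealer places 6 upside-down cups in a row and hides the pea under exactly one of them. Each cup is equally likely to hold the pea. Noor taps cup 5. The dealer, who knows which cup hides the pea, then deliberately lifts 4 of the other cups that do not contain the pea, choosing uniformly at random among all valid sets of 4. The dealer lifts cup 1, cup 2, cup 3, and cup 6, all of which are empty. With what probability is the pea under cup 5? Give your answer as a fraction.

Consider each possible location of the pea in turn.
If it is under any of cups 1, 2, 3, and 6 (prior 1/6 each): that cup was opened and seen not to hold the prize — ruled out; weight (1/6)·0 = 0 each.
If it is under cup 4 (prior 1/6): the dealer has no choice, probability 1; weight (1/6)·1 = 1/6.
If it is under cup 5 (prior 1/6): the dealer has 5 equally likely choices, so probability 1/5; weight (1/6)·(1/5) = 1/30.
The weights sum to 1/5.
So P(the pea under cup 5 | the dealer opened cup 1, cup 2, cup 3, and cup 6) = (1/30) / (1/5) = 1/6.

1/6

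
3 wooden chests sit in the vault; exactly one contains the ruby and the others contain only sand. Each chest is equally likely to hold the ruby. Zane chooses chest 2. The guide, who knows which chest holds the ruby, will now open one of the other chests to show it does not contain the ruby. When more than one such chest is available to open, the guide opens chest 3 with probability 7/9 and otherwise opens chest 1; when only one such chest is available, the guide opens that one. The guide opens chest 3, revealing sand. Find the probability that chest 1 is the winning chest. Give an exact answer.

Consider each possible location of the ruby in turn.
If it is in chest 1 (prior 1/3): only chest 3 is available, probability 1; weight (1/3)·1 = 1/3.
If it is in chest 2 (prior 1/3): chest 3 is available, opened with probability 7/9; weight (1/3)·(7/9) = 7/27.
If it is in chest 3 (prior 1/3): the guide opened chest 3, so this case is ruled out; weight (1/3)·0 = 0.
The weights sum to 16/27.
So P(the ruby in chest 1 | the guide opened chest 3) = (1/3) / (16/27) = 9/16.

9/16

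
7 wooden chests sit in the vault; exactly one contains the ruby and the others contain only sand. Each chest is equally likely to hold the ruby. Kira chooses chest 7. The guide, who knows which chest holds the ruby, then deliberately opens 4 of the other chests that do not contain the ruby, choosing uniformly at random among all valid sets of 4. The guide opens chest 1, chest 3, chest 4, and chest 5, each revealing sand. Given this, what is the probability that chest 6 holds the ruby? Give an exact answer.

3/7

Apply Bayes' rule, conditioning on where the ruby actually is.
If it is in any of chests 1, 3, 4, and 5 (prior 1/7 each): that chest was opened and seen not to hold the prize — ruled out; weight (1/7)·0 = 0 each.
If it is in either of chests 2 and 6 (prior 1/7 each): the guide has 5 equally likely choices, so probability 1/5; weight (1/7)·(1/5) = 1/35 each.
If it is in chest 7 (prior 1/7): the guide has 15 equally likely choices, so probability 1/15; weight (1/7)·(1/15) = 1/105.
The weights sum to 1/15.
So P(the ruby in chest 6 | the guide opened chest 1, chest 3, chest 4, and chest 5) = (1/35) / (1/15) = 3/7.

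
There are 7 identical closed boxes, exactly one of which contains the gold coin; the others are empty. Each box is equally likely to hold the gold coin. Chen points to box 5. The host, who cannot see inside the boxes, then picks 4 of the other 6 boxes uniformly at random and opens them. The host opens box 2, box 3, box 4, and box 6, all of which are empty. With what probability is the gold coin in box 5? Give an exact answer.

Condition on the true location of the gold coin.
If it is in any of boxes 1, 5, and 7 (prior 1/7 each): the host picks exactly this set with probability 1/15 regardless, and none is the prize; weight (1/7)·(1/15) = 1/105 each.
If it is in any of boxes 2, 3, 4, and 6 (prior 1/7 each): that box was opened and seen not to hold the prize — ruled out; weight (1/7)·0 = 0 each.
The weights sum to 1/35.
So P(the gold coin in box 5 | the host opened box 2, box 3, box 4, and box 6) = (1/105) / (1/35) = 1/3.

1/3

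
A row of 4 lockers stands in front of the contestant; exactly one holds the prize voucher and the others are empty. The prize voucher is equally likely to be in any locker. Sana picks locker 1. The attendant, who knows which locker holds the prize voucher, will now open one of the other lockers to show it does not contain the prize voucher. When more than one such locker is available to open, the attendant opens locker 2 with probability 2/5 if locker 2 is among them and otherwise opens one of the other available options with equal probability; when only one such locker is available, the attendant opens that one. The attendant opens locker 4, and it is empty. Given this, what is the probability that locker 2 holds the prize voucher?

Consider each possible location of the prize voucher in turn.
If it is in locker 1 (prior 1/4): locker 2 is available but not opened; locker 4 gets probability (1 − 2/5)/2 = 3/10; weight (1/4)·(3/10) = 3/40.
If it is in locker 2 (prior 1/4): locker 2 holds the prize so is unavailable; the attendant chooses uniformly among the 2 others, probability 1/2; weight (1/4)·(1/2) = 1/8.
If it is in locker 3 (prior 1/4): locker 2 is available but not opened, probability 3/5; weight (1/4)·(3/5) = 3/20.
If it is in locker 4 (prior 1/4): the attendant opened locker 4, so this case is ruled out; weight (1/4)·0 = 0.
The weights sum to 7/20.
So P(the prize voucher in locker 2 | the attendant opened locker 4) = (1/8) / (7/20) = 5/14.

5/14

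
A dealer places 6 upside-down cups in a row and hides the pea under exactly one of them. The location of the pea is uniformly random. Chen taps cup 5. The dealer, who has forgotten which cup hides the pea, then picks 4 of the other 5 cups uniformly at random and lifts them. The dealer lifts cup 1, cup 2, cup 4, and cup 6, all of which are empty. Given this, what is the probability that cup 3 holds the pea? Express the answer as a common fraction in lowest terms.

1/2

Consider each possible location of the pea in turn.
If it is under any of cups 1, 2, 4, and 6 (prior 1/6 each): that cup was opened and seen not to hold the prize — ruled out; weight (1/6)·0 = 0 each.
If it is under either of cups 3 and 5 (prior 1/6 each): the dealer picks exactly this set with probability 1/5 regardless, and none is the prize; weight (1/6)·(1/5) = 1/30 each.
The weights sum to 1/15.
So P(the pea under cup 3 | the dealer opened cup 1, cup 2, cup 4, and cup 6) = (1/30) / (1/15) = 1/2.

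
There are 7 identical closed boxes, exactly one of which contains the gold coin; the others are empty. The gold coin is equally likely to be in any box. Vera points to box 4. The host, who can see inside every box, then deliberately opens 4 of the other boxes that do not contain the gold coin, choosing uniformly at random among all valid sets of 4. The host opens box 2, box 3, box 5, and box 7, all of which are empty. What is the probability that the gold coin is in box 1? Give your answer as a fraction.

Apply Bayes' rule, conditioning on where the gold coin actually is.
If it is in either of boxes 1 and 6 (prior 1/7 each): the host has 5 equally likely choices, so probability 1/5; weight (1/7)·(1/5) = 1/35 each.
If it is in any of boxes 2, 3, 5, and 7 (prior 1/7 each): that box was opened and seen not to hold the prize — ruled out; weight (1/7)·0 = 0 each.
If it is in box 4 (prior 1/7): the host has 15 equally likely choices, so probability 1/15; weight (1/7)·(1/15) = 1/105.
The weights sum to 1/15.
So P(the gold coin in box 1 | the host opened box 2, box 3, box 5, and box 7) = (1/35) / (1/15) = 3/7.

3/7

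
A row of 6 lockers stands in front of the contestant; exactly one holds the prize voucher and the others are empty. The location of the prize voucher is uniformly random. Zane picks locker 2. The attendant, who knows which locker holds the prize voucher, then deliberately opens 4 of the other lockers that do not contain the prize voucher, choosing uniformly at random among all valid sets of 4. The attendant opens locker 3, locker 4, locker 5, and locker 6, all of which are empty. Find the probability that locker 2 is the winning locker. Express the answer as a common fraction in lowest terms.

1/6

Condition on the true location of the prize voucher.
If it is in locker 1 (prior 1/6): the attendant has no choice, probability 1; weight (1/6)·1 = 1/6.
If it is in locker 2 (prior 1/6): the attendant has 5 equally likely choices, so probability 1/5; weight (1/6)·(1/5) = 1/30.
If it is in any of lockers 3, 4, 5, and 6 (prior 1/6 each): that locker was opened and seen not to hold the prize — ruled out; weight (1/6)·0 = 0 each.
The weights sum to 1/5.
So P(the prize voucher in locker 2 | the attendant opened locker 3, locker 4, locker 5, and locker 6) = (1/30) / (1/5) = 1/6.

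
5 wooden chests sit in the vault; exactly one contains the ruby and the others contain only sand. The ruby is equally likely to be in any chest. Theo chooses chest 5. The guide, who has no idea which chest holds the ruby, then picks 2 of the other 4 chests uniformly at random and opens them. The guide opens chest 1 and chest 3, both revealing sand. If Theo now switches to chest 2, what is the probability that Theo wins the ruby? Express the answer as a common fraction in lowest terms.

Apply Bayes' rule, conditioning on where the ruby actually is.
If it is in either of chests 1 and 3 (prior 1/5 each): that chest was opened and seen not to hold the prize — ruled out; weight (1/5)·0 = 0 each.
If it is in any of chests 2, 4, and 5 (prior 1/5 each): the guide picks exactly this set with probability 1/6 regardless, and none is the prize; weight (1/5)·(1/6) = 1/30 each.
The weights sum to 1/10.
So P(the ruby in chest 2 | the guide opened chest 1 and chest 3) = (1/30) / (1/10) = 1/3.

1/3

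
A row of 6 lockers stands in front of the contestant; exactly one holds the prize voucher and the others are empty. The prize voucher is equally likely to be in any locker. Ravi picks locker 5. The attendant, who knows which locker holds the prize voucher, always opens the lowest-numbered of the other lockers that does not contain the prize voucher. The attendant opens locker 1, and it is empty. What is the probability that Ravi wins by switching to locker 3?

Condition on the true location of the prize voucher.
If it is in locker 1 (prior 1/6): the attendant opened locker 1, so this case is ruled out; weight (1/6)·0 = 0.
If it is in any of lockers 2, 3, 4, 5, and 6 (prior 1/6 each): locker 1 is the lowest-numbered option available, probability 1; weight (1/6)·1 = 1/6 each.
The weights sum to 5/6.
So P(the prize voucher in locker 3 | the attendant opened locker 1) = (1/6) / (5/6) = 1/5.

1/5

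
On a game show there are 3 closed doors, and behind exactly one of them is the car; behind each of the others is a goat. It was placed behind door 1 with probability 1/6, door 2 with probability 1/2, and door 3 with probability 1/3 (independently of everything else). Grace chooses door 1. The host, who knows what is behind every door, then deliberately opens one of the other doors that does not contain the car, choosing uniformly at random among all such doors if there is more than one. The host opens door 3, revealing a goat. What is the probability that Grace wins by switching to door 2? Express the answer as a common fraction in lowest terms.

6/7

Apply Bayes' rule, conditioning on where the car actually is.
If it is behind door 1 (prior 1/6): the host has 2 equally likely choices, so probability 1/2; weight (1/6)·(1/2) = 1/12.
If it is behind door 2 (prior 1/2): the host has no choice, probability 1; weight (1/2)·1 = 1/2.
If it is behind door 3 (prior 1/3): the host opened door 3, so this case is ruled out; weight (1/3)·0 = 0.
The weights sum to 7/12.
So P(the car behind door 2 | the host opened door 3) = (1/2) / (7/12) = 6/7.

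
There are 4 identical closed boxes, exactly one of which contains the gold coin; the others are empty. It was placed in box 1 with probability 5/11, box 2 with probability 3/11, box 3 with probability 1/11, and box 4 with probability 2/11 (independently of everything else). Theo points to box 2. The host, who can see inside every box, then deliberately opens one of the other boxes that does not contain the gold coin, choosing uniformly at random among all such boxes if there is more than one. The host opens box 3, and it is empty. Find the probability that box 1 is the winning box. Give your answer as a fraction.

5/9

Condition on the true location of the gold coin.
If it is in box 1 (prior 5/11): the host has 2 equally likely choices, so probability 1/2; weight (5/11)·(1/2) = 5/22.
If it is in box 2 (prior 3/11): the host has 3 equally likely choices, so probability 1/3; weight (3/11)·(1/3) = 1/11.
If it is in box 3 (prior 1/11): the host opened box 3, so this case is ruled out; weight (1/11)·0 = 0.
If it is in box 4 (prior 2/11): the host has 2 equally likely choices, so probability 1/2; weight (2/11)·(1/2) = 1/11.
The weights sum to 9/22.
So P(the gold coin in box 1 | the host opened box 3) = (5/22) / (9/22) = 5/9.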